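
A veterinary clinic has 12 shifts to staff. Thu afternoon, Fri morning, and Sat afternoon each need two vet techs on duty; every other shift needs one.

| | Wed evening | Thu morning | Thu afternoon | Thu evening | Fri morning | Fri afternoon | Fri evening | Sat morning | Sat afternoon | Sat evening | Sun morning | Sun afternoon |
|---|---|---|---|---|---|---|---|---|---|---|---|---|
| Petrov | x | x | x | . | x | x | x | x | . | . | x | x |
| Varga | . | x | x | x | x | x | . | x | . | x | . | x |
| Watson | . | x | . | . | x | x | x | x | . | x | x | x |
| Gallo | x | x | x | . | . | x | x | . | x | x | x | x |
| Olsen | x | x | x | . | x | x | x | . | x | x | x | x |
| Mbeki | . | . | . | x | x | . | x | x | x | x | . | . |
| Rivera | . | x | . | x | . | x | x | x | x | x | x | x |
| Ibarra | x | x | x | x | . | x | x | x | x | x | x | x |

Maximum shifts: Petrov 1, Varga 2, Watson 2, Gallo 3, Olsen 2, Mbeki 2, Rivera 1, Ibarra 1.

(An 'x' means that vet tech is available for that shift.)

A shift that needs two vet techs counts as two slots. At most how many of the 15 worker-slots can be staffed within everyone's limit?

Total capacity across all vet techs is 1+2+2+3+2+2+1+1 = 14, and 15 slots are needed, so at most 14 can be filled.
An assignment achieving 14: Wed evening→Petrov, Thu morning→Rivera, Thu afternoon→Varga+Gallo, Thu evening→Varga, Fri morning→Watson+Olsen, Fri afternoon→Ibarra, Fri evening→Mbeki, Sat morning→Watson, Sat afternoon→Gallo+Olsen, Sat evening→Mbeki, Sun morning→Gallo.
Loads: Petrov 1/1, Varga 2/2, Watson 2/2, Gallo 3/3, Olsen 2/2, Mbeki 2/2, Rivera 1/1, Ibarra 1/1.

14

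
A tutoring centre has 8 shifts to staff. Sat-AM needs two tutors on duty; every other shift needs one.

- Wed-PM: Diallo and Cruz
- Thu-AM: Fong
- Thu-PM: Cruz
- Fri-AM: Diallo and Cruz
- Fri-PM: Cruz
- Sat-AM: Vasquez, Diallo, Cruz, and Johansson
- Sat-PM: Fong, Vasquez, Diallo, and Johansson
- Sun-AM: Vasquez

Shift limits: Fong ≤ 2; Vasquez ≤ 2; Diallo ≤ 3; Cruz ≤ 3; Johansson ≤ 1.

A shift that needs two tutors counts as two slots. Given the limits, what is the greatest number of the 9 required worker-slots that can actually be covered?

9

Total capacity across all tutors is 2+2+3+3+1 = 11, and 9 slots are needed, so at most 9 can be filled.
An assignment achieving 9: Wed-PM→Diallo, Thu-AM→Fong, Thu-PM→Cruz, Fri-AM→Diallo, Fri-PM→Cruz, Sat-AM→Vasquez+Diallo, Sat-PM→Fong, Sun-AM→Vasquez.
Loads: Fong 2/2, Vasquez 2/2, Diallo 3/3, Cruz 2/3, Johansson 0/1.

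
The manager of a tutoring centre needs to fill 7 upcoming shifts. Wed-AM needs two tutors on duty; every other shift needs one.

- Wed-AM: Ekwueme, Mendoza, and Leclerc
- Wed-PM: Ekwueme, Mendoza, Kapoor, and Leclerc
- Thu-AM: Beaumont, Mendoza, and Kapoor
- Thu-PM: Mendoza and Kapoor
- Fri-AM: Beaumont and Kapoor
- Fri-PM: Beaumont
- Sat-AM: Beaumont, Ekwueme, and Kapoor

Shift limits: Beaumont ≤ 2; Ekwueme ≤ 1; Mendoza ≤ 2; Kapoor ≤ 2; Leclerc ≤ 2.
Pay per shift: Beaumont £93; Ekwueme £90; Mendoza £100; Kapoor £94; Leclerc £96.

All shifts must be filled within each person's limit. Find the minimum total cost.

Fri-PM can only be covered by Beaumont, so that assignment is forced.
Picking the cheapest available tutor for each shift independently would cost £739, but that ignores the shift limits.
An optimal schedule: Wed-AM→Ekwueme+Leclerc, Wed-PM→Leclerc, Thu-AM→Mendoza, Thu-PM→Kapoor, Fri-AM→Beaumont, Fri-PM→Beaumont, Sat-AM→Kapoor.
Total: 90 + 96 + 96 + 100 + 94 + 93 + 93 + 94 = £756.

£756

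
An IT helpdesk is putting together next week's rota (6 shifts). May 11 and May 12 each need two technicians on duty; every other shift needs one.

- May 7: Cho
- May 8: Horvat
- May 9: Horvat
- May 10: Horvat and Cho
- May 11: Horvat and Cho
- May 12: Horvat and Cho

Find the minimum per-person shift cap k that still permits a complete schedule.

With 2 technicians and 8 worker-slots to fill, someone must work at least ⌈8/2⌉ = 4 shifts, so k ≥ 4.
k = 4 works: May 7→Cho, May 8→Horvat, May 9→Horvat, May 10→Cho, May 11→Horvat+Cho, May 12→Horvat+Cho.
Loads: Horvat 4, Cho 4 — all ≤ 4.

4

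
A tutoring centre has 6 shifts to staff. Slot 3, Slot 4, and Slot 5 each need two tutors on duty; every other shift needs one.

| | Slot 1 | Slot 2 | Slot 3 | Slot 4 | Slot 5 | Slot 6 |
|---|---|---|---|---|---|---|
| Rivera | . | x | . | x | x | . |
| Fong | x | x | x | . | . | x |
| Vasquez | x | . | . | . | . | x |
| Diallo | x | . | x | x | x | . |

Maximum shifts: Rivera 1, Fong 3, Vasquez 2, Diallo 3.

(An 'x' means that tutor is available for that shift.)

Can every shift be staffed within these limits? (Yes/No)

Total capacity is 9 and 9 slots are needed, so capacity alone doesn't rule it out.
Shifts {Slot 4, Slot 5} need 4 worker-slots in total, but the tutors available for any of those shifts (Rivera and Diallo) can supply at most 3 among them. So no valid schedule exists.

No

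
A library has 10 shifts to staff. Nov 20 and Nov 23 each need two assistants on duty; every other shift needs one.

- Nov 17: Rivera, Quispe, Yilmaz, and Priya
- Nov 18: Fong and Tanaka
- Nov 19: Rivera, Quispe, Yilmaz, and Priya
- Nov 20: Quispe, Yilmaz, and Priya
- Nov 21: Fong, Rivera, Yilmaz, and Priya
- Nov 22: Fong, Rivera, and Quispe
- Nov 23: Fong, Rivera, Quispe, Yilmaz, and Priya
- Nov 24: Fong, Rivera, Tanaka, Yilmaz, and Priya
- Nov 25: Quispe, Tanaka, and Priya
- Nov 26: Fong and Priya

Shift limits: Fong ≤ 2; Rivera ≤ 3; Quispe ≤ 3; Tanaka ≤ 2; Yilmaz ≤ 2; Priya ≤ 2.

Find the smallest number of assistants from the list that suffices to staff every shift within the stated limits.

5

12 slots to fill and no one can take more than 3, so at least ⌈12/3⌉ = 4 assistants are needed.
Any 4 assistants together have capacity at most 3+3+2+2 = 10 < 12 slots, so 4 can never suffice.
Fong, Rivera, Quispe, Tanaka, and Yilmaz alone can cover everything: Nov 17→Rivera, Nov 18→Fong, Nov 19→Rivera, Nov 20→Quispe+Yilmaz, Nov 21→Rivera, Nov 22→Quispe, Nov 23→Quispe+Yilmaz, Nov 24→Tanaka, Nov 25→Tanaka, Nov 26→Fong.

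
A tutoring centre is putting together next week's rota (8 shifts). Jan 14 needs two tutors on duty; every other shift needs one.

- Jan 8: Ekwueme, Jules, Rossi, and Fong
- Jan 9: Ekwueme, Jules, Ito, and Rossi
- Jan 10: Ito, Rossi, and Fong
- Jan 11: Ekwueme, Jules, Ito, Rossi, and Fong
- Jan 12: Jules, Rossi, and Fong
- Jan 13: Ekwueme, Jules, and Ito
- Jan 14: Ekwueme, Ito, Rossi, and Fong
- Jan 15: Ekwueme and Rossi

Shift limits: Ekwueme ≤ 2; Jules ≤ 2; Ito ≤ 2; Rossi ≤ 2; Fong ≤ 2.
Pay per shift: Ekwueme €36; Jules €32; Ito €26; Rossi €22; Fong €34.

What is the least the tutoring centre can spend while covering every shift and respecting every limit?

€264

Picking the cheapest available tutor for each shift independently would cost €206, but that ignores the shift limits.
An optimal schedule: Jan 8→Jules, Jan 9→Ito, Jan 10→Rossi, Jan 11→Fong, Jan 12→Jules, Jan 13→Ito, Jan 14→Fong+Ekwueme, Jan 15→Rossi.
Total: 32 + 26 + 22 + 34 + 32 + 26 + 34 + 36 + 22 = €264.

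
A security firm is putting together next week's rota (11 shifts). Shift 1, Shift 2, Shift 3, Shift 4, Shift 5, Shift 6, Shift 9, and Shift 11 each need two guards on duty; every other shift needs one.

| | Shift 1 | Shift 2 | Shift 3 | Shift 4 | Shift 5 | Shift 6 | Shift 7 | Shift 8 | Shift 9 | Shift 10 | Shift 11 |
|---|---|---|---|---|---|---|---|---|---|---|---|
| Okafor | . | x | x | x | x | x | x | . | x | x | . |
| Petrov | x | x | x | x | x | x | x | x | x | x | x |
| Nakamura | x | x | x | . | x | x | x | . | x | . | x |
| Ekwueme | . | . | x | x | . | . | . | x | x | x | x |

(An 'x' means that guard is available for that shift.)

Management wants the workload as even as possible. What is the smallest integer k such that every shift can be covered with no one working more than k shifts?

With 4 guards and 19 worker-slots to fill, someone must work at least ⌈19/4⌉ = 5 shifts, so k ≥ 5.
k = 5 works: Shift 1→Petrov+Nakamura, Shift 2→Okafor+Petrov, Shift 3→Nakamura+Ekwueme, Shift 4→Okafor+Petrov, Shift 5→Okafor+Petrov, Shift 6→Okafor+Nakamura, Shift 7→Okafor, Shift 8→Petrov, Shift 9→Nakamura+Ekwueme, Shift 10→Ekwueme, Shift 11→Nakamura+Ekwueme.
Loads: Okafor 5, Petrov 5, Nakamura 5, Ekwueme 4 — all ≤ 5.

5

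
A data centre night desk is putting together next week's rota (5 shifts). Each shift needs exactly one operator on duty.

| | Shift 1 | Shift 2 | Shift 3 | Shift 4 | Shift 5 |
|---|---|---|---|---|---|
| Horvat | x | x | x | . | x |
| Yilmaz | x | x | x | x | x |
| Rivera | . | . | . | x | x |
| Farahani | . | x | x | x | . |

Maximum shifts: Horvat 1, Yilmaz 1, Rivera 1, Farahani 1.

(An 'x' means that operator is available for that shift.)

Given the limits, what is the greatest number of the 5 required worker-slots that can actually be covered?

4

Total capacity across all operators is 1+1+1+1 = 4, and 5 slots are needed, so at most 4 can be filled.
An assignment achieving 4: Shift 1→Horvat, Shift 2→Yilmaz, Shift 3→Farahani, Shift 4→Rivera.
Loads: Horvat 1/1, Yilmaz 1/1, Rivera 1/1, Farahani 1/1.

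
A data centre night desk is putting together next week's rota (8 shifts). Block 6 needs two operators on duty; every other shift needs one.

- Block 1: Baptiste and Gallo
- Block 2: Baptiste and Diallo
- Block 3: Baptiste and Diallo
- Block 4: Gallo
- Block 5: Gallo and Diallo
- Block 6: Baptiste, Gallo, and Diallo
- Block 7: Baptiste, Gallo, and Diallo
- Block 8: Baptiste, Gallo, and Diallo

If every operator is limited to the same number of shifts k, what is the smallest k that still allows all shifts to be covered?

With 3 operators and 9 worker-slots to fill, someone must work at least ⌈9/3⌉ = 3 shifts, so k ≥ 3.
k = 3 works: Block 1→Baptiste, Block 2→Baptiste, Block 3→Baptiste, Block 4→Gallo, Block 5→Gallo, Block 6→Gallo+Diallo, Block 7→Diallo, Block 8→Diallo.
Loads: Baptiste 3, Gallo 3, Diallo 3 — all ≤ 3.

3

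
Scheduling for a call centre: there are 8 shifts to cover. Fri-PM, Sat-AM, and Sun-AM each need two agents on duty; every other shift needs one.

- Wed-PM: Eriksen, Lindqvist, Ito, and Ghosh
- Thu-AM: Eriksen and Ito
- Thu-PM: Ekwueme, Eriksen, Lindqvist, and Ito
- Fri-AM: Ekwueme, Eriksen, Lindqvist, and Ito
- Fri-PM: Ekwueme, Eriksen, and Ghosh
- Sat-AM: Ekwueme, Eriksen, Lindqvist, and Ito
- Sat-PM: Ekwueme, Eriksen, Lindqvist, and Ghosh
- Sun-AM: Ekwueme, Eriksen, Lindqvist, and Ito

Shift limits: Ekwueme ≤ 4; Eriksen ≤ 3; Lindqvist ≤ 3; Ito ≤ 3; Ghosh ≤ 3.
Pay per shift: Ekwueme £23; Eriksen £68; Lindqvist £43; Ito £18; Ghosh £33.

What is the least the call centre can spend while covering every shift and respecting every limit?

Picking the cheapest available agent for each shift independently would cost £233, but that ignores the shift limits.
An optimal schedule: Wed-PM→Ghosh, Thu-AM→Ito, Thu-PM→Ito, Fri-AM→Ekwueme, Fri-PM→Ekwueme+Ghosh, Sat-AM→Ito+Ekwueme, Sat-PM→Ghosh, Sun-AM→Ekwueme+Lindqvist.
Total: 33 + 18 + 18 + 23 + 23 + 33 + 18 + 23 + 33 + 23 + 43 = £288.

£288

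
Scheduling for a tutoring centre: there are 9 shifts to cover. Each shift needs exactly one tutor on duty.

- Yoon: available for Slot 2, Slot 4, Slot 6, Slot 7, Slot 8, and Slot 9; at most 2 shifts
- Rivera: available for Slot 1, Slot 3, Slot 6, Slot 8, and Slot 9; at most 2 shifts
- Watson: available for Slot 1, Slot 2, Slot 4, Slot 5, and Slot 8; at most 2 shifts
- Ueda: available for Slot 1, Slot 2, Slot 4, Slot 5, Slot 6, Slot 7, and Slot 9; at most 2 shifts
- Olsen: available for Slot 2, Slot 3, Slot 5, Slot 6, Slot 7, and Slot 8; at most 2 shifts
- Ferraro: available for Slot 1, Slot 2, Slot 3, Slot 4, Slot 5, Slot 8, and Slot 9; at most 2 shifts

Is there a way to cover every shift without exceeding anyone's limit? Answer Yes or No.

Yes

One valid schedule: Slot 1→Rivera, Slot 2→Watson, Slot 3→Rivera, Slot 4→Yoon, Slot 5→Watson, Slot 6→Ueda, Slot 7→Yoon, Slot 8→Olsen, Slot 9→Ueda.
Loads: Yoon 2/2, Rivera 2/2, Watson 2/2, Ueda 2/2, Olsen 1/2, Ferraro 0/2 — all within limits.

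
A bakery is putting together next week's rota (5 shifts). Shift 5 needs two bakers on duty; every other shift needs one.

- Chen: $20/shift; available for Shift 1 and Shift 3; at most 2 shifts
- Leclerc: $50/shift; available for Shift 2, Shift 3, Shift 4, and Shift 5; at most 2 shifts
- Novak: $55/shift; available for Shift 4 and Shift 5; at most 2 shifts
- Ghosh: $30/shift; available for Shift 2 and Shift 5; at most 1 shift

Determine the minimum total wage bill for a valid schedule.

$225

Shift 1 can only be covered by Chen, so that assignment is forced.
Picking the cheapest available baker for each shift independently would cost $200, but that ignores the shift limits.
An optimal schedule: Shift 1→Chen, Shift 2→Leclerc, Shift 3→Chen, Shift 4→Leclerc, Shift 5→Novak+Ghosh.
Total: 20 + 50 + 20 + 50 + 55 + 30 = $225.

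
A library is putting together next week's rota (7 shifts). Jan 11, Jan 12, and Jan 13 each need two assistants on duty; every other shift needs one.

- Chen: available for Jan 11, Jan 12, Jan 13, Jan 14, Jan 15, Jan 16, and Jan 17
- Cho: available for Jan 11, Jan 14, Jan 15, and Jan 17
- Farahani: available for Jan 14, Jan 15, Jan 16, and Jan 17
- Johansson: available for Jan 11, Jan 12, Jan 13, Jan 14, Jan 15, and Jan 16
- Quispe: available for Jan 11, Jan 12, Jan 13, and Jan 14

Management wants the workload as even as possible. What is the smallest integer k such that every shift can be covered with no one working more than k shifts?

2

With 5 assistants and 10 worker-slots to fill, someone must work at least ⌈10/5⌉ = 2 shifts, so k ≥ 2.
k = 2 works: Jan 11→Cho+Quispe, Jan 12→Chen+Johansson, Jan 13→Chen+Johansson, Jan 14→Quispe, Jan 15→Farahani, Jan 16→Farahani, Jan 17→Cho.
Loads: Chen 2, Cho 2, Farahani 2, Johansson 2, Quispe 2 — all ≤ 2.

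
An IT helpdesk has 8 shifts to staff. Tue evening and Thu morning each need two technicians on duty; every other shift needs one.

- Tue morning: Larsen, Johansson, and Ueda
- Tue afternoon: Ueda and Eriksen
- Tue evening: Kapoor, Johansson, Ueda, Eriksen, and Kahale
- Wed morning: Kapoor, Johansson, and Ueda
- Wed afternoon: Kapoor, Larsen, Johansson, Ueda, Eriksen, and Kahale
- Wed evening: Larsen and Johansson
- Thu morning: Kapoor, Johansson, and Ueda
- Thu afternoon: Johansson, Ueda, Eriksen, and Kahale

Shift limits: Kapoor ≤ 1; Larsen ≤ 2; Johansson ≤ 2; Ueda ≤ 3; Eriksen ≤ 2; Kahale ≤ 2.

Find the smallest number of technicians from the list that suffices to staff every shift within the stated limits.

10 slots to fill and no one can take more than 3, so at least ⌈10/3⌉ = 4 technicians are needed.
Any 4 technicians together have capacity at most 3+2+2+2 = 9 < 10 slots, so 4 can never suffice.
Kapoor, Larsen, Johansson, Ueda, and Eriksen alone can cover everything: Tue morning→Larsen, Tue afternoon→Ueda, Tue evening→Ueda+Eriksen, Wed morning→Kapoor, Wed afternoon→Eriksen, Wed evening→Larsen, Thu morning→Johansson+Ueda, Thu afternoon→Johansson.

5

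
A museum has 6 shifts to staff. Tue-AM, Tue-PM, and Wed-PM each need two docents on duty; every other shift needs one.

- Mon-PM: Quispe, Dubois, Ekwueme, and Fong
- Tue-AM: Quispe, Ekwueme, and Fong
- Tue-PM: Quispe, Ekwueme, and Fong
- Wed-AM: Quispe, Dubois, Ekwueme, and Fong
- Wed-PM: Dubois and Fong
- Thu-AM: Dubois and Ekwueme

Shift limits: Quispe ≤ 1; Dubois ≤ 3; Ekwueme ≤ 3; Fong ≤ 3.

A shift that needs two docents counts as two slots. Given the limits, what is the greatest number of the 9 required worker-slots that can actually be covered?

9

Total capacity across all docents is 1+3+3+3 = 10, and 9 slots are needed, so at most 9 can be filled.
An assignment achieving 9: Mon-PM→Dubois, Tue-AM→Quispe+Ekwueme, Tue-PM→Ekwueme+Fong, Wed-AM→Ekwueme, Wed-PM→Dubois+Fong, Thu-AM→Dubois.
Loads: Quispe 1/1, Dubois 3/3, Ekwueme 3/3, Fong 2/3.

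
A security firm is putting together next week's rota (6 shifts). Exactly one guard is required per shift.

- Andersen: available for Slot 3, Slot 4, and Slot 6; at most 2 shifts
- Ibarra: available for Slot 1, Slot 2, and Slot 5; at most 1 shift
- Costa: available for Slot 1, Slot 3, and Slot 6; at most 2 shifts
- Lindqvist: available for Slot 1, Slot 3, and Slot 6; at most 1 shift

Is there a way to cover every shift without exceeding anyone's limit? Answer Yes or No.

Total capacity is 6 and 6 slots are needed, so capacity alone doesn't rule it out.
Shifts {Slot 2, Slot 5} need 2 worker-slots in total, but the guards available for any of those shifts (Ibarra) can supply at most 1 among them. So no valid schedule exists.

No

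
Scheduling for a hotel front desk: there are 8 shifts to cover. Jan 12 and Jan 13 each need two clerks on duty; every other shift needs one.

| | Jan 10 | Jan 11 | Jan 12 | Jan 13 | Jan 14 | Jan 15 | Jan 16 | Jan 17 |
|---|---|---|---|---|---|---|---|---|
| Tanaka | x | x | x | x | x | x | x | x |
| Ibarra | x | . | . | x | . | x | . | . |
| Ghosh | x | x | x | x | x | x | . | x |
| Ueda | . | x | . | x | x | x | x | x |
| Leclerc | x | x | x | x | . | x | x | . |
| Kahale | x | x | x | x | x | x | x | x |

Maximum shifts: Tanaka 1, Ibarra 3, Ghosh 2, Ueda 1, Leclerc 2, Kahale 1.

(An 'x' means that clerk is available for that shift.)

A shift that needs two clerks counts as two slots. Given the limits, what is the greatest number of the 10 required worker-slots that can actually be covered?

10

Total capacity across all clerks is 1+3+2+1+2+1 = 10, and 10 slots are needed, so at most 10 can be filled.
An assignment achieving 10: Jan 10→Ibarra, Jan 11→Leclerc, Jan 12→Tanaka+Ghosh, Jan 13→Ibarra+Leclerc, Jan 14→Ghosh, Jan 15→Ibarra, Jan 16→Ueda, Jan 17→Kahale.
Loads: Tanaka 1/1, Ibarra 3/3, Ghosh 2/2, Ueda 1/1, Leclerc 2/2, Kahale 1/1.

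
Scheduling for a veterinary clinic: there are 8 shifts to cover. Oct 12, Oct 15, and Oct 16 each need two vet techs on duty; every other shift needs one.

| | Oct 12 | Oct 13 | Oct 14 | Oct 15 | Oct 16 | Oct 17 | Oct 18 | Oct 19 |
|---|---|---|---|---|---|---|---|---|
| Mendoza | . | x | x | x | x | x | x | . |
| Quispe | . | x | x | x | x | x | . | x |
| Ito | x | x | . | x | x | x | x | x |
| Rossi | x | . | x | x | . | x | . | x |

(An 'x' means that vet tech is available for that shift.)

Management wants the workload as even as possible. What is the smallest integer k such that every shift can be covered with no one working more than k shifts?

With 4 vet techs and 11 worker-slots to fill, someone must work at least ⌈11/4⌉ = 3 shifts, so k ≥ 3.
k = 3 works: Oct 12→Ito+Rossi, Oct 13→Mendoza, Oct 14→Mendoza, Oct 15→Ito+Rossi, Oct 16→Quispe+Ito, Oct 17→Quispe, Oct 18→Mendoza, Oct 19→Quispe.
Loads: Mendoza 3, Quispe 3, Ito 3, Rossi 2 — all ≤ 3.

3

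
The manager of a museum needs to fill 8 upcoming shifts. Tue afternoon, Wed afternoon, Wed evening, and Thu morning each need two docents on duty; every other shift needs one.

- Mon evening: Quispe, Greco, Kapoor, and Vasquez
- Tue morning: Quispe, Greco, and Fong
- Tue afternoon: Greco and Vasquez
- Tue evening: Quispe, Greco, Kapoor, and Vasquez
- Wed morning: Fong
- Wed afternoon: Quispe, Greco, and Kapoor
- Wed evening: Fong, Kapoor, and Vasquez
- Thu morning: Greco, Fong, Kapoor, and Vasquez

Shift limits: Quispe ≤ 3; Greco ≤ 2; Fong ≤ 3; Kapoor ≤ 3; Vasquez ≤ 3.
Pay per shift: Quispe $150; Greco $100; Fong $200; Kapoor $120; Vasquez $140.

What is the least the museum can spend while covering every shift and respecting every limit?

Tue afternoon can only be covered by Greco and Vasquez, so that assignment is forced.
Wed morning can only be covered by Fong, so that assignment is forced.
Picking the cheapest available docent for each shift independently would cost $1440, but that ignores the shift limits.
An optimal schedule: Mon evening→Quispe, Tue morning→Greco, Tue afternoon→Greco+Vasquez, Tue evening→Quispe, Wed morning→Fong, Wed afternoon→Kapoor+Quispe, Wed evening→Kapoor+Vasquez, Thu morning→Kapoor+Vasquez.
Total: 150 + 100 + 100 + 140 + 150 + 200 + 120 + 150 + 120 + 140 + 120 + 140 = $1630.

$1630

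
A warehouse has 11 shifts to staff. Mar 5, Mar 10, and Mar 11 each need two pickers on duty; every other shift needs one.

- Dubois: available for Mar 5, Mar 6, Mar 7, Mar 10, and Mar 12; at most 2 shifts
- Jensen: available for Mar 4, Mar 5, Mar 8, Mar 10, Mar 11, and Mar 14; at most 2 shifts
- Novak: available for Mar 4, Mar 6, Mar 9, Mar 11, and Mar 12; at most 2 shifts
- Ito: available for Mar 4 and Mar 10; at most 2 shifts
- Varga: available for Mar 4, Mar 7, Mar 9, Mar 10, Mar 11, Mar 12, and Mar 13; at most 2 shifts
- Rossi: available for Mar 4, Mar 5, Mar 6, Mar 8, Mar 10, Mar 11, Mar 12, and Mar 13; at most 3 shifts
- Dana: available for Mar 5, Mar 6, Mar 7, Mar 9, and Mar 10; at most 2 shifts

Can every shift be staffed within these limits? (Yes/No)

Mar 14 can only be covered by Jensen, so that assignment is forced.
One valid schedule: Mar 4→Ito, Mar 5→Rossi+Dana, Mar 6→Dubois, Mar 7→Dubois, Mar 8→Jensen, Mar 9→Novak, Mar 10→Ito+Rossi, Mar 11→Varga+Rossi, Mar 12→Novak, Mar 13→Varga, Mar 14→Jensen.
Loads: Dubois 2/2, Jensen 2/2, Novak 2/2, Ito 2/2, Varga 2/2, Rossi 3/3, Dana 1/2 — all within limits.

Yes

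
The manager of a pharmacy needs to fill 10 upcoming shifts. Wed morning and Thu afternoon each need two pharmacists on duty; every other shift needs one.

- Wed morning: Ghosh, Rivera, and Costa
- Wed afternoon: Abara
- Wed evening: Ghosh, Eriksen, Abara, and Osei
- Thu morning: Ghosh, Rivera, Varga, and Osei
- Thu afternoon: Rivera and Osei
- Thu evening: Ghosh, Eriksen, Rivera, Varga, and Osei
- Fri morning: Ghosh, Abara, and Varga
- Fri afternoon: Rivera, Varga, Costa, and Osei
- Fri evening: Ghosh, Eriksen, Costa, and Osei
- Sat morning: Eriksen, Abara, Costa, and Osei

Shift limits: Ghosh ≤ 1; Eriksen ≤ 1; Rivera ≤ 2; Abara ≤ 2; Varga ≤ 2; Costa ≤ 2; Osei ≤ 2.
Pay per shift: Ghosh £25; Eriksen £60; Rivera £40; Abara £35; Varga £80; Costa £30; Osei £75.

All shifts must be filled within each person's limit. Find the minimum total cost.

Wed afternoon can only be covered by Abara, so that assignment is forced.
Thu afternoon can only be covered by Rivera and Osei, so that assignment is forced.
Picking the cheapest available pharmacist for each shift independently would cost £390, but that ignores the shift limits.
An optimal schedule: Wed morning→Ghosh+Rivera, Wed afternoon→Abara, Wed evening→Eriksen, Thu morning→Varga, Thu afternoon→Rivera+Osei, Thu evening→Osei, Fri morning→Abara, Fri afternoon→Varga, Fri evening→Costa, Sat morning→Costa.
Total: 25 + 40 + 35 + 60 + 80 + 40 + 75 + 75 + 35 + 80 + 30 + 30 = £605.

£605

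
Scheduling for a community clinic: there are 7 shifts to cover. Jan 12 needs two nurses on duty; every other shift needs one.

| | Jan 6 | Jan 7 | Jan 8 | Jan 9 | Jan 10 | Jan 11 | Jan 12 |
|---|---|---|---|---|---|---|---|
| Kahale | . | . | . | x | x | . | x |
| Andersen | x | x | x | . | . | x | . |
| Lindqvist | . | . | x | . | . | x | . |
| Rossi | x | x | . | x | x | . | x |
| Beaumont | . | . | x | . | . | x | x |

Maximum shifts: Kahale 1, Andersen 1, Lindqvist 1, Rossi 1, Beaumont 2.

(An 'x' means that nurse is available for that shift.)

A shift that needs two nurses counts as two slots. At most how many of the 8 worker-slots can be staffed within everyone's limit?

6

Total capacity across all nurses is 1+1+1+1+2 = 6, and 8 slots are needed, so at most 6 can be filled.
An assignment achieving 6: Jan 6→Andersen, Jan 7→Rossi, Jan 8→Lindqvist, Jan 9→Kahale, Jan 11→Beaumont, Jan 12→Beaumont.
Loads: Kahale 1/1, Andersen 1/1, Lindqvist 1/1, Rossi 1/1, Beaumont 2/2.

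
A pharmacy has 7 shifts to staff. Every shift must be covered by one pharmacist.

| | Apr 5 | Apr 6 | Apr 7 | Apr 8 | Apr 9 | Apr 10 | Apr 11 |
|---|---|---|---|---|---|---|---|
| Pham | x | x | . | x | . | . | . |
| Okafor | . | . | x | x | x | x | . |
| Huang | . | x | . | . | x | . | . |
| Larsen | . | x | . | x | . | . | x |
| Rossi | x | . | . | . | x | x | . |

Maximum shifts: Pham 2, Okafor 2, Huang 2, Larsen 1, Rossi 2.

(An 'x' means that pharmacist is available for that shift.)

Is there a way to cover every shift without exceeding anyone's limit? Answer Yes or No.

Yes

Apr 7 can only be covered by Okafor, so that assignment is forced.
Apr 11 can only be covered by Larsen, so that assignment is forced.
One valid schedule: Apr 5→Pham, Apr 6→Huang, Apr 7→Okafor, Apr 8→Pham, Apr 9→Huang, Apr 10→Okafor, Apr 11→Larsen.
Loads: Pham 2/2, Okafor 2/2, Huang 2/2, Larsen 1/1, Rossi 0/2 — all within limits.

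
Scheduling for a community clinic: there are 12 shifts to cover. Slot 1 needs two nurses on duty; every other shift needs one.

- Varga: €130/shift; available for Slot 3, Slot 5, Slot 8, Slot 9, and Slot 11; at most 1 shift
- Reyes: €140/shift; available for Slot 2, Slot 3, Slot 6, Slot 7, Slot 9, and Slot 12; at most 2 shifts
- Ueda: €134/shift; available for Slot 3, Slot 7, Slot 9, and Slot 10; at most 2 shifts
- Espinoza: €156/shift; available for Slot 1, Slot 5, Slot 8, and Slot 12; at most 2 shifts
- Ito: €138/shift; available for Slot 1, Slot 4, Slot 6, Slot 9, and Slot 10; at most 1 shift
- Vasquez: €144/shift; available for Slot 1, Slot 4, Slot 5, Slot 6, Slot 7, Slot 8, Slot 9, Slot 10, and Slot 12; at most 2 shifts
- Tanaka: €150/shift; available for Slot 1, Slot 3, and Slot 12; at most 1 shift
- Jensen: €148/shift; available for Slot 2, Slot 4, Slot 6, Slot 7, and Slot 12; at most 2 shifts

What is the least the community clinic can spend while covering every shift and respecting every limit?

€1862

Slot 11 can only be covered by Varga, so that assignment is forced.
Picking the cheapest available nurse for each shift independently would cost €1756, but that ignores the shift limits.
An optimal schedule: Slot 1→Vasquez+Tanaka, Slot 2→Reyes, Slot 3→Reyes, Slot 4→Ito, Slot 5→Espinoza, Slot 6→Vasquez, Slot 7→Jensen, Slot 8→Espinoza, Slot 9→Ueda, Slot 10→Ueda, Slot 11→Varga, Slot 12→Jensen.
Total: 144 + 150 + 140 + 140 + 138 + 156 + 144 + 148 + 156 + 134 + 134 + 130 + 148 = €1862.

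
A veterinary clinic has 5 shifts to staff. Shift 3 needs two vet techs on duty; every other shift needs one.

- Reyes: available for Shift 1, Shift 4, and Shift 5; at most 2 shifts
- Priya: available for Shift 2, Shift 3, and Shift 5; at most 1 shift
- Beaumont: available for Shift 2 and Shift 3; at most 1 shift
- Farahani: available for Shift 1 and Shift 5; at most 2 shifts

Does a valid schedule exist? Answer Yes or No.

No

Total capacity is 6 and 6 slots are needed, so capacity alone doesn't rule it out.
Shifts {Shift 2, Shift 3} need 3 worker-slots in total, but the vet techs available for any of those shifts (Priya and Beaumont) can supply at most 2 among them. So no valid schedule exists.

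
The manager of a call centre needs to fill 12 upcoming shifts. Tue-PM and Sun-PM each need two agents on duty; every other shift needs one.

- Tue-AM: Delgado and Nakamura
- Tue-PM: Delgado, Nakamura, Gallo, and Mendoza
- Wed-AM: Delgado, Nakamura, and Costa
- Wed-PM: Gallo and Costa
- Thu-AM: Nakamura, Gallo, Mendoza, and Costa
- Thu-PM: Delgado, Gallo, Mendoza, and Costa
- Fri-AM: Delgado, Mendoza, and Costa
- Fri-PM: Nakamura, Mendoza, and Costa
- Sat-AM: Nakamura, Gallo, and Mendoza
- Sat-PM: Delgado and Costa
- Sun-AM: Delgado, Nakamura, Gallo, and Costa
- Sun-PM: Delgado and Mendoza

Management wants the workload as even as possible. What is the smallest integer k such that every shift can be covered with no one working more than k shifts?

With 5 agents and 14 worker-slots to fill, someone must work at least ⌈14/5⌉ = 3 shifts, so k ≥ 3.
k = 3 works: Tue-AM→Delgado, Tue-PM→Gallo+Mendoza, Wed-AM→Nakamura, Wed-PM→Gallo, Thu-AM→Gallo, Thu-PM→Costa, Fri-AM→Mendoza, Fri-PM→Nakamura, Sat-AM→Nakamura, Sat-PM→Delgado, Sun-AM→Costa, Sun-PM→Delgado+Mendoza.
Loads: Delgado 3, Nakamura 3, Gallo 3, Mendoza 3, Costa 2 — all ≤ 3.

3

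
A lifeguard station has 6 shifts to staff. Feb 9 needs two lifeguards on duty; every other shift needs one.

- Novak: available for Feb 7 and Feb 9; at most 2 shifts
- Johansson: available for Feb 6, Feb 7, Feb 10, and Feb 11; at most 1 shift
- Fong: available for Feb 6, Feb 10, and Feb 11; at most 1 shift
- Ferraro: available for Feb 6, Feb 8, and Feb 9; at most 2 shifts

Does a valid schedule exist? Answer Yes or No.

No

Shifts {Feb 6, Feb 8, Feb 9, Feb 10, Feb 11} need 6 worker-slots in total, but the lifeguards available for any of those shifts (Novak, Johansson, Fong, and Ferraro) can supply at most 5 among them. So no valid schedule exists.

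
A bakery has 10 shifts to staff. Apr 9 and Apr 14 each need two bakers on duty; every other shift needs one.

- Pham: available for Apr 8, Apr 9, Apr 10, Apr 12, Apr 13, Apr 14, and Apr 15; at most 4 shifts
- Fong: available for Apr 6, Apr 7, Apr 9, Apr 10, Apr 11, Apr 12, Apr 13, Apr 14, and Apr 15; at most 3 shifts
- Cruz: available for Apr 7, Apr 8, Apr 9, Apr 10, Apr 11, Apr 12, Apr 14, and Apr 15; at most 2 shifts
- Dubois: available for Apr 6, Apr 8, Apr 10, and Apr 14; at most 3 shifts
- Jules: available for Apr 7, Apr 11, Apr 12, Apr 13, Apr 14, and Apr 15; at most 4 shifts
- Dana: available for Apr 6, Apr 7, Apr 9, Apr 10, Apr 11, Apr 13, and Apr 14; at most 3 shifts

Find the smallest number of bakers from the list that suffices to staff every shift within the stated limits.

12 slots to fill and no one can take more than 4, so at least ⌈12/4⌉ = 3 bakers are needed.
Any 3 bakers together have capacity at most 4+4+3 = 11 < 12 slots, so 3 can never suffice.
Pham, Fong, Cruz, and Dubois alone can cover everything: Apr 6→Fong, Apr 7→Fong, Apr 8→Dubois, Apr 9→Pham+Cruz, Apr 10→Dubois, Apr 11→Fong, Apr 12→Pham, Apr 13→Pham, Apr 14→Cruz+Dubois, Apr 15→Pham.

4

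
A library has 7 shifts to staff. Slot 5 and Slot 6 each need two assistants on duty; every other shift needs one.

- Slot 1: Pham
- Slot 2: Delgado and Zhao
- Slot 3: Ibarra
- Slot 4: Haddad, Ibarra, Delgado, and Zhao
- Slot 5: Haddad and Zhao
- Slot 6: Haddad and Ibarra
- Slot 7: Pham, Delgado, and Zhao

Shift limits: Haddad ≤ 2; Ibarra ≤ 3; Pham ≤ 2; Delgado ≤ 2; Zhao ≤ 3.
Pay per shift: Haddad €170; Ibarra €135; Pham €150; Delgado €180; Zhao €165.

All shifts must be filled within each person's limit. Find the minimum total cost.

€1375

Slot 1 can only be covered by Pham, so that assignment is forced.
Slot 3 can only be covered by Ibarra, so that assignment is forced.
Slot 5 can only be covered by Haddad and Zhao, so that assignment is forced.
Picking the cheapest available assistant for each shift independently would cost €1375, and that bound is achievable.
An optimal schedule: Slot 1→Pham, Slot 2→Zhao, Slot 3→Ibarra, Slot 4→Ibarra, Slot 5→Zhao+Haddad, Slot 6→Ibarra+Haddad, Slot 7→Pham.
Total: 150 + 165 + 135 + 135 + 165 + 170 + 135 + 170 + 150 = €1375.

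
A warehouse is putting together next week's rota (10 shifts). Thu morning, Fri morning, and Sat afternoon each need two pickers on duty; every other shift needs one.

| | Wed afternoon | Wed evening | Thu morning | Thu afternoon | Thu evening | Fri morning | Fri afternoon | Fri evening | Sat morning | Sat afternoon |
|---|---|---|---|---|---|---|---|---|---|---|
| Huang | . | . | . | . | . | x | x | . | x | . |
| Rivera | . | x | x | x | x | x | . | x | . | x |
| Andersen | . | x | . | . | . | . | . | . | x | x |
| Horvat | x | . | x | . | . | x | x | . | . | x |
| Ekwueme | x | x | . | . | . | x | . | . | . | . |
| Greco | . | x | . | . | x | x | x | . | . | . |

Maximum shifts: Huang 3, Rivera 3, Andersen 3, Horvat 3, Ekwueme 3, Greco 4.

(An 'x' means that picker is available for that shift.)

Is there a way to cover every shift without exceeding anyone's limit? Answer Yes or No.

Thu morning can only be covered by Rivera and Horvat, so that assignment is forced.
Thu afternoon can only be covered by Rivera, so that assignment is forced.
Fri evening can only be covered by Rivera, so that assignment is forced.
One valid schedule: Wed afternoon→Horvat, Wed evening→Andersen, Thu morning→Rivera+Horvat, Thu afternoon→Rivera, Thu evening→Greco, Fri morning→Huang+Ekwueme, Fri afternoon→Huang, Fri evening→Rivera, Sat morning→Huang, Sat afternoon→Andersen+Horvat.
Loads: Huang 3/3, Rivera 3/3, Andersen 2/3, Horvat 3/3, Ekwueme 1/3, Greco 1/4 — all within limits.

Yes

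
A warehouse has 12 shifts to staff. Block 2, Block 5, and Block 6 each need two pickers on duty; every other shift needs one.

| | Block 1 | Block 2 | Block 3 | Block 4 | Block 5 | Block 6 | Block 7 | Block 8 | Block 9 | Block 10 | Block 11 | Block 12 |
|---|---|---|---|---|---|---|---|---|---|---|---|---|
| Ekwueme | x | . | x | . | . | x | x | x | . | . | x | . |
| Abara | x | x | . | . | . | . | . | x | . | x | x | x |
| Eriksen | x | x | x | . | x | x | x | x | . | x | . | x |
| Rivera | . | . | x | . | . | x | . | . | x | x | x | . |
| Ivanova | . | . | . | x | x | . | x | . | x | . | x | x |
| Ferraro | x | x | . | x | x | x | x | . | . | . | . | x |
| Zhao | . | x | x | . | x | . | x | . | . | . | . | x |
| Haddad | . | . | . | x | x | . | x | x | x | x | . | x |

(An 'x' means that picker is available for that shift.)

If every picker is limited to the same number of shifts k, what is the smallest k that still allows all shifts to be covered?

2

With 8 pickers and 15 worker-slots to fill, someone must work at least ⌈15/8⌉ = 2 shifts, so k ≥ 2.
k = 2 works: Block 1→Ekwueme, Block 2→Eriksen+Ferraro, Block 3→Ekwueme, Block 4→Ivanova, Block 5→Zhao+Haddad, Block 6→Eriksen+Ferraro, Block 7→Ivanova, Block 8→Abara, Block 9→Rivera, Block 10→Abara, Block 11→Rivera, Block 12→Zhao.
Loads: Ekwueme 2, Abara 2, Eriksen 2, Rivera 2, Ivanova 2, Ferraro 2, Zhao 2, Haddad 1 — all ≤ 2.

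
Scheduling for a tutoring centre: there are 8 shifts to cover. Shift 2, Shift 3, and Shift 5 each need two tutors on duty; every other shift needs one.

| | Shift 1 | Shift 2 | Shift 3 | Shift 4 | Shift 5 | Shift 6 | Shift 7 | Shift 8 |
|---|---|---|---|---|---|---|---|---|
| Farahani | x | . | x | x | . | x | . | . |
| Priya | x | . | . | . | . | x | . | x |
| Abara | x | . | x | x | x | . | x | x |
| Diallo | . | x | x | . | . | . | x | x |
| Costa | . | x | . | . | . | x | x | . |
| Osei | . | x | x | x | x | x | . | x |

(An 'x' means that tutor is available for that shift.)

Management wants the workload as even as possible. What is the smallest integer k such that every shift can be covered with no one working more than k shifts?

With 6 tutors and 11 worker-slots to fill, someone must work at least ⌈11/6⌉ = 2 shifts, so k ≥ 2.
k = 2 works: Shift 1→Farahani, Shift 2→Diallo+Costa, Shift 3→Diallo+Osei, Shift 4→Farahani, Shift 5→Abara+Osei, Shift 6→Priya, Shift 7→Abara, Shift 8→Priya.
Loads: Farahani 2, Priya 2, Abara 2, Diallo 2, Costa 1, Osei 2 — all ≤ 2.

2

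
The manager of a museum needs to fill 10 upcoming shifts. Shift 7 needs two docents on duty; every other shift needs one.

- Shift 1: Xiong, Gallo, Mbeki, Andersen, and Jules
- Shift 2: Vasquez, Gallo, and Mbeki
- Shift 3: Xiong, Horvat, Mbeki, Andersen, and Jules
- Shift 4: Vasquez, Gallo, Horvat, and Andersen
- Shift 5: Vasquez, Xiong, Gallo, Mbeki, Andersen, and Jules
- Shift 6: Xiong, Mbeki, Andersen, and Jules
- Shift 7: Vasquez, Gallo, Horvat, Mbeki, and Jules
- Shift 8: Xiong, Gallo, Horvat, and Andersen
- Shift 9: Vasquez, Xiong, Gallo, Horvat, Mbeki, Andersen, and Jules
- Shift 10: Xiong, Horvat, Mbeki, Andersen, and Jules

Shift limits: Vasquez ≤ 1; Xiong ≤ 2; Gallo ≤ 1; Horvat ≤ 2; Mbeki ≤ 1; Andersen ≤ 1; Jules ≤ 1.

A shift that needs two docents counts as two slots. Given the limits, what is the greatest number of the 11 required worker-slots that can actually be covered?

Total capacity across all docents is 1+2+1+2+1+1+1 = 9, and 11 slots are needed, so at most 9 can be filled.
An assignment achieving 9: Shift 1→Mbeki, Shift 2→Vasquez, Shift 3→Horvat, Shift 4→Gallo, Shift 6→Xiong, Shift 7→Horvat+Jules, Shift 8→Xiong, Shift 10→Andersen.
Loads: Vasquez 1/1, Xiong 2/2, Gallo 1/1, Horvat 2/2, Mbeki 1/1, Andersen 1/1, Jules 1/1.

9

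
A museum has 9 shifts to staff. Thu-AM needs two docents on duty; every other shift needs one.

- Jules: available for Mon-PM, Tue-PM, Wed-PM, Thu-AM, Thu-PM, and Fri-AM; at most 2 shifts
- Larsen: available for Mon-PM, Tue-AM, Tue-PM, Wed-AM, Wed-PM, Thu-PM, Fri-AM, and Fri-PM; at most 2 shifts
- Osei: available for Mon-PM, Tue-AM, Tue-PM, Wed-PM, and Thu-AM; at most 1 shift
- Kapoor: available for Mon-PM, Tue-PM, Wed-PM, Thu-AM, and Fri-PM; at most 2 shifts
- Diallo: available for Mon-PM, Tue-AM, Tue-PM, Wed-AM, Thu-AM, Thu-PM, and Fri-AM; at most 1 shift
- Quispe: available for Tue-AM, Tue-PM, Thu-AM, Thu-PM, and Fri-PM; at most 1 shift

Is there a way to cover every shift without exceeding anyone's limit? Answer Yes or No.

Total capacity is 2+2+1+2+1+1 = 9 but 10 worker-slots are needed — infeasible.

No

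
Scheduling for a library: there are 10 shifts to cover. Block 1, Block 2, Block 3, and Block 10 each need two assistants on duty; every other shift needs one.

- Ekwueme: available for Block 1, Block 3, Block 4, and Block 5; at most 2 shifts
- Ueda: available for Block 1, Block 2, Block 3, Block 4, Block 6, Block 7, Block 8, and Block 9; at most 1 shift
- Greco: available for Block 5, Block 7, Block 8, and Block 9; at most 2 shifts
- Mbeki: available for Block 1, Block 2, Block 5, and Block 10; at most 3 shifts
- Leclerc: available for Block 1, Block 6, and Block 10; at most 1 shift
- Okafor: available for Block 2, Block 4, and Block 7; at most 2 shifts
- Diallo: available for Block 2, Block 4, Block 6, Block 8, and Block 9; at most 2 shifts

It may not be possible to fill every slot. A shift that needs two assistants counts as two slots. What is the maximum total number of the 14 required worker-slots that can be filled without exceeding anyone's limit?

Total capacity across all assistants is 2+1+2+3+1+2+2 = 13, and 14 slots are needed, so at most 13 can be filled.
An assignment achieving 13: Block 1→Mbeki, Block 2→Mbeki+Okafor, Block 3→Ekwueme+Ueda, Block 4→Okafor, Block 5→Ekwueme, Block 6→Diallo, Block 7→Greco, Block 8→Greco, Block 9→Diallo, Block 10→Mbeki+Leclerc.
Loads: Ekwueme 2/2, Ueda 1/1, Greco 2/2, Mbeki 3/3, Leclerc 1/1, Okafor 2/2, Diallo 2/2.

13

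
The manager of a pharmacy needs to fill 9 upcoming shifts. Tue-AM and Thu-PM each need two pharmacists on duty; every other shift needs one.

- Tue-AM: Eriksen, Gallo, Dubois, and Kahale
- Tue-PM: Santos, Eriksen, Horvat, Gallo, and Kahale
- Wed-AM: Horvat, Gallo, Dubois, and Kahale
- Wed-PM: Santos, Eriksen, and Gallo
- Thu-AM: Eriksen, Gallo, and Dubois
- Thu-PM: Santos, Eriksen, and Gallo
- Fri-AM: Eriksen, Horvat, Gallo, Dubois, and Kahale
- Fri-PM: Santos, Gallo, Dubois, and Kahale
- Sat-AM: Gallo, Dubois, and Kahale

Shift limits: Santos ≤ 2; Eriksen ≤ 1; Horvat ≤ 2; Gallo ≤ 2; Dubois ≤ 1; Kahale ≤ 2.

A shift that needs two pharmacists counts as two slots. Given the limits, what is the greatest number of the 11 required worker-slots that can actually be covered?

Total capacity across all pharmacists is 2+1+2+2+1+2 = 10, and 11 slots are needed, so at most 10 can be filled.
An assignment achieving 10: Tue-AM→Dubois+Kahale, Tue-PM→Horvat, Wed-AM→Horvat, Wed-PM→Santos, Thu-AM→Eriksen, Thu-PM→Santos+Gallo, Fri-PM→Kahale, Sat-AM→Gallo.
Loads: Santos 2/2, Eriksen 1/1, Horvat 2/2, Gallo 2/2, Dubois 1/1, Kahale 2/2.

10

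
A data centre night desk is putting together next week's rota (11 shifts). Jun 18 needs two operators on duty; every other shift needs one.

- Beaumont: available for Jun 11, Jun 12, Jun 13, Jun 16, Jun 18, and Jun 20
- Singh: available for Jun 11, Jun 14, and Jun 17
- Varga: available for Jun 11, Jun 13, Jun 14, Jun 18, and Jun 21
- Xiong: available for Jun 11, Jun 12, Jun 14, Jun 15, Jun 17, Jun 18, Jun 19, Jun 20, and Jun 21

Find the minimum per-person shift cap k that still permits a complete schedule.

3

With 4 operators and 12 worker-slots to fill, someone must work at least ⌈12/4⌉ = 3 shifts, so k ≥ 3.
k = 3 works: Jun 11→Singh, Jun 12→Beaumont, Jun 13→Varga, Jun 14→Singh, Jun 15→Xiong, Jun 16→Beaumont, Jun 17→Singh, Jun 18→Varga+Xiong, Jun 19→Xiong, Jun 20→Beaumont, Jun 21→Varga.
Loads: Beaumont 3, Singh 3, Varga 3, Xiong 3 — all ≤ 3.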